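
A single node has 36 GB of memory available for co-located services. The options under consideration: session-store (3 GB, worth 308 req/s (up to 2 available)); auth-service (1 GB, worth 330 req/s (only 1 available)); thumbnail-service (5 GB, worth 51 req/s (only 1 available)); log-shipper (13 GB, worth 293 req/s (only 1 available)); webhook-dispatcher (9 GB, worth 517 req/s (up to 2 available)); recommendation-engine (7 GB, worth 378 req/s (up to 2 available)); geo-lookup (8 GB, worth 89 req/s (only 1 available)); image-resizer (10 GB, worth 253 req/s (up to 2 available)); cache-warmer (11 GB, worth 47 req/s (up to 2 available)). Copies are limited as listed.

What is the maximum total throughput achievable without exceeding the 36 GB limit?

2428

Taking the top-ratio services first gives 2×session-store + auth-service + 2×webhook-dispatcher + recommendation-engine for 2358 (32 GB).
Dropping session-store frees 3 GB; slotting in recommendation-engine (7 GB) lifts the total to 2428 at 36 GB.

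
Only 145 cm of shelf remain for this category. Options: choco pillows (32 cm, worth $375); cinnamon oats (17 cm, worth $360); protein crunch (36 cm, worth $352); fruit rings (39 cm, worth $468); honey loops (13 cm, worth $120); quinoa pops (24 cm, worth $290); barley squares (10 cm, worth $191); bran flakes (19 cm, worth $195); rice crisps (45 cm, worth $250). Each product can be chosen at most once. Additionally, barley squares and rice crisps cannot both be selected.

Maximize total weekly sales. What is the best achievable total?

1879

The ratio ordering already packs tightly: choco pillows + cinnamon oats + fruit rings + quinoa pops + barley squares + bran flakes, 141 cm, 1879.
The spare 4 cm is too small for any remaining product, and no feasible exchange beats 1879.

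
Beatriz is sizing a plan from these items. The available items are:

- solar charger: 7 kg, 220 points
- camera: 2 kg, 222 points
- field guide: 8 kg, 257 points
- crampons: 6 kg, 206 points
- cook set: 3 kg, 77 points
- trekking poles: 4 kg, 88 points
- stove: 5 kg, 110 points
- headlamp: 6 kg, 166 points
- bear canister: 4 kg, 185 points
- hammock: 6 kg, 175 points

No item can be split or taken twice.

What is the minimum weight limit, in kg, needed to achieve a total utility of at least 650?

14

Need the lightest bundle worth ≥ 650.
camera + field guide + bear canister reaches 664 using 14 kg.
Any bundle with less than 14 kg falls short of 650.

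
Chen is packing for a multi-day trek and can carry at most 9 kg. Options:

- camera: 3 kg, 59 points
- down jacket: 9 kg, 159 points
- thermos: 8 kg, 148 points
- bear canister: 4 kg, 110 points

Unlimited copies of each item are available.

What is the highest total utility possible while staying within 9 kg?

By utility per kg: bear canister 27.50, camera 19.67, thermos 18.50 lead.
Best packing: 2×bear canister — 8 kg, 220 total.

220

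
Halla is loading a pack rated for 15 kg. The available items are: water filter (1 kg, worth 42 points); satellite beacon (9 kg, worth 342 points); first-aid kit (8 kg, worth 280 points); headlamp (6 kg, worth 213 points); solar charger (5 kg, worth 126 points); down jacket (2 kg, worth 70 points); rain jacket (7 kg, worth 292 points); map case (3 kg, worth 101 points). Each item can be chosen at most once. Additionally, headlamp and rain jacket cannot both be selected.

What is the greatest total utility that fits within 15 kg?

572

First-aid kit + rain jacket uses 15 of the 15 kg and totals 572.
An exhaustive check of the 256 subsets confirms 572.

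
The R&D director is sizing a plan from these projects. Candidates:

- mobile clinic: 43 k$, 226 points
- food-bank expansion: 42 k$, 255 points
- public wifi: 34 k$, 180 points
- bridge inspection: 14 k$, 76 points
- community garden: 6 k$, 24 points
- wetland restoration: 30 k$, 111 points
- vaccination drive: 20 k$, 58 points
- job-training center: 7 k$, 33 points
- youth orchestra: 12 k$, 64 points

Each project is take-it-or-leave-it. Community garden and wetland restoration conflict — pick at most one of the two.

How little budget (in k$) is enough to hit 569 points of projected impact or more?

Look for the lowest-budget combination reaching 569.
Taking food-bank expansion + public wifi + bridge inspection + youth orchestra gives 575 (≥ 569) for 102 k$.
Any bundle with less than 102 k$ falls short of 569.

102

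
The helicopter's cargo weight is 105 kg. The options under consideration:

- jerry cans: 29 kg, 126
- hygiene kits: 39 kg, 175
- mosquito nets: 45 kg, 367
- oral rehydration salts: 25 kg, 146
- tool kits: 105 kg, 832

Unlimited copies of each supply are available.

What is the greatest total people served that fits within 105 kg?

832

Filling by ratio: 2×mosquito nets for 734, with 15 kg left unused.
Replace 2×mosquito nets with tool kits: the trade gains 98 net, giving 832 at 105 kg.
Every other selection either busts 105 kg or fails to beat 832.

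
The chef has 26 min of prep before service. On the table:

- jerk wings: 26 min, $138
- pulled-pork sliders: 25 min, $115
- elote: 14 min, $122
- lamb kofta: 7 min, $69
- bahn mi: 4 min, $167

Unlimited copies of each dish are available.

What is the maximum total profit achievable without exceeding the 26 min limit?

1002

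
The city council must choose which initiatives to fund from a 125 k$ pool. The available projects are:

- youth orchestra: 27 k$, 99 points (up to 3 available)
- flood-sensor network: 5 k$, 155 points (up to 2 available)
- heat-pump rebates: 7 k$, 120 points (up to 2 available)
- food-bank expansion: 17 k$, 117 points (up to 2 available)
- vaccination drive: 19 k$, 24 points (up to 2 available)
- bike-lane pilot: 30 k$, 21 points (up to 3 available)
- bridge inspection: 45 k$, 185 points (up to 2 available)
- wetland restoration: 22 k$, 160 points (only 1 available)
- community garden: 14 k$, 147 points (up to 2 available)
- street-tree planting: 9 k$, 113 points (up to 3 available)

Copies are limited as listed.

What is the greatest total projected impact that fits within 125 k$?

1460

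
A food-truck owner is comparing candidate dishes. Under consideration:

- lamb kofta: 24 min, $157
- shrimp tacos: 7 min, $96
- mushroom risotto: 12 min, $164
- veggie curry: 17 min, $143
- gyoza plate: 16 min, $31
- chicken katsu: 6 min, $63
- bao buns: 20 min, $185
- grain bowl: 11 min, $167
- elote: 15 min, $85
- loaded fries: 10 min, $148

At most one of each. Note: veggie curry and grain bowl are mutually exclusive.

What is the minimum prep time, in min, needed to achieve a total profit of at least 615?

46

Look for the lowest-prep combination reaching 615.
Taking shrimp tacos + mushroom risotto + chicken katsu + grain bowl + loaded fries gives 638 (≥ 615) for 46 min.
Any bundle with less than 46 min falls short of 615.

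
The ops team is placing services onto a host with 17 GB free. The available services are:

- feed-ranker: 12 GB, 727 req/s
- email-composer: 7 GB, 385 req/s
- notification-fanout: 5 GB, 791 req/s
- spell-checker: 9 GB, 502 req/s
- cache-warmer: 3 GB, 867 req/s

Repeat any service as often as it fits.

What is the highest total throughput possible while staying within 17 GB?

4335

Density check — cache-warmer 289.00, notification-fanout 158.20, feed-ranker 60.58 are the best per GB.
Taking 5×cache-warmer: 15 GB used, 4335 in throughput.
No other feasible combination exceeds 4335.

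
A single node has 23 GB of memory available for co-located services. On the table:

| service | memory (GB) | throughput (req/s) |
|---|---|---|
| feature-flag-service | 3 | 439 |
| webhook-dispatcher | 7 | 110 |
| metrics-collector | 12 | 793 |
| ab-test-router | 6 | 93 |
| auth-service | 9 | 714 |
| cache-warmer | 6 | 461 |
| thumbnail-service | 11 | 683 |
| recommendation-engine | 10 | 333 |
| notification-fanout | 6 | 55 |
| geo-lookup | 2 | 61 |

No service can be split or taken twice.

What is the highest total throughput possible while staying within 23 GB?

1836

Greedy by ratio would take feature-flag-service + auth-service + cache-warmer + geo-lookup: 20 GB used, total 1675.
Dropping cache-warmer and geo-lookup frees 8 GB; slotting in thumbnail-service (11 GB) lifts the total to 1836 at 23 GB.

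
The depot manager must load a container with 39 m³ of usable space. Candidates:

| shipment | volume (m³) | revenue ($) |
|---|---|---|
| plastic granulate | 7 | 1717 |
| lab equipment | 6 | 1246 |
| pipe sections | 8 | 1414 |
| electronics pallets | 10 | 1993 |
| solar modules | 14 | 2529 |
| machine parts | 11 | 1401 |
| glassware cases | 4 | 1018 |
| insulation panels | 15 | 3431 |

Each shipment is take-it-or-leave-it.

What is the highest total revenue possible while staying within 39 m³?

Filling by ratio: plastic granulate + lab equipment + glassware cases + insulation panels for 7412, with 7 m³ left unused.
Dropping glassware cases frees 4 m³; slotting in electronics pallets (10 m³) lifts the total to 8387 at 38 m³.
Runner-up lab equipment + solar modules + glassware cases + insulation panels tops out at 8224.

8387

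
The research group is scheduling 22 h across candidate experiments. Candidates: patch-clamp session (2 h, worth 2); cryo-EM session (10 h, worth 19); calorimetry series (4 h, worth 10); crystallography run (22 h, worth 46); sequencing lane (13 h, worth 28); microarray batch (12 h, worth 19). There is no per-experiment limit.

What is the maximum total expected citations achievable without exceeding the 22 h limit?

Ranking by ratio (expected citations/h): calorimetry series 2.50, sequencing lane 2.15, crystallography run 2.09.
Taking patch-clamp session + 5×calorimetry series: 22 h used, 52 in expected citations.
That's the maximum — no swap from here does better than 52.

52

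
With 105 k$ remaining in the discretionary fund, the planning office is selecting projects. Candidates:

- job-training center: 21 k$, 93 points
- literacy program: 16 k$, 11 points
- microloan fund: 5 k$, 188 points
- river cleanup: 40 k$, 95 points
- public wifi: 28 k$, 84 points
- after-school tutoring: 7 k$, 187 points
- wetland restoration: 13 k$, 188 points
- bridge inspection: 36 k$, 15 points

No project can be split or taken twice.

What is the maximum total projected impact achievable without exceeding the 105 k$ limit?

By projected impact per k$: microloan fund 37.60, after-school tutoring 26.71, wetland restoration 14.46, job-training center 4.43 lead.
Filling by ratio: job-training center + literacy program + microloan fund + public wifi + after-school tutoring + wetland restoration for 751, with 15 k$ left unused.
Dropping public wifi frees 28 k$; slotting in river cleanup (40 k$) lifts the total to 762 at 102 k$.
No other feasible combination exceeds 762.

762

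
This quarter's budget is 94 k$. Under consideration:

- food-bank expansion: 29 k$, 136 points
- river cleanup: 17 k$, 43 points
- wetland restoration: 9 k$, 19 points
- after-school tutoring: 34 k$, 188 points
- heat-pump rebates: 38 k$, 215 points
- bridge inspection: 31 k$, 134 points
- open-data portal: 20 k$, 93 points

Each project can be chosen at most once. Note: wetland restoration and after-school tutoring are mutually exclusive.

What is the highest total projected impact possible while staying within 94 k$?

496

Taking after-school tutoring + heat-pump rebates + open-data portal: 92 k$ used, 496 in projected impact.
An exhaustive check of the 128 subsets confirms 496.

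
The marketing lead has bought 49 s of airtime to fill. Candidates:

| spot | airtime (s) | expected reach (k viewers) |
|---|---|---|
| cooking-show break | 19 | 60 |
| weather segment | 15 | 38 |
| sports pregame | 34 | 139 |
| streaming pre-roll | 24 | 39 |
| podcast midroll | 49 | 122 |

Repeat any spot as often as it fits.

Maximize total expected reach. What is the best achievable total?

177

By expected reach per s: sports pregame 4.09, cooking-show break 3.16, weather segment 2.53, podcast midroll 2.49 lead.
Taking weather segment + sports pregame: 49 s used, 177 in expected reach.
Nothing else within 49 s beats 177.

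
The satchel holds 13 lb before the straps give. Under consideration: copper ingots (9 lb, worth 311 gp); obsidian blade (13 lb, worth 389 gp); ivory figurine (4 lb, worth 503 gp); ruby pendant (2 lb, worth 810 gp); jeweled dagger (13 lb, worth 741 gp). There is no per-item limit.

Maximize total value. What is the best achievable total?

Ranking by ratio (value/lb): ruby pendant 405.00, ivory figurine 125.75, jeweled dagger 57.00, copper ingots 34.56.
The ratio ordering already packs tightly: 6×ruby pendant, 12 lb, 4860.

4860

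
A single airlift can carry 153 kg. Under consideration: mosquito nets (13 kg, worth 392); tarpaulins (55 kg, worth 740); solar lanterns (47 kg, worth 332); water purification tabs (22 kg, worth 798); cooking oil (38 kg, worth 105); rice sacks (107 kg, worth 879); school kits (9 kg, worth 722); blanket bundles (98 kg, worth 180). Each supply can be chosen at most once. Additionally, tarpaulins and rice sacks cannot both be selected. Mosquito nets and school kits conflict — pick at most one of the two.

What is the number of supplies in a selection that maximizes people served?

4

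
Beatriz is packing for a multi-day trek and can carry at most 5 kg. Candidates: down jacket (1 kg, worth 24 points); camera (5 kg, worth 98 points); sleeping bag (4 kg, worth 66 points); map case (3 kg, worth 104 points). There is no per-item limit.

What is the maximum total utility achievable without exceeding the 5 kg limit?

Best packing: 2×down jacket + map case — 5 kg, 152 total.

152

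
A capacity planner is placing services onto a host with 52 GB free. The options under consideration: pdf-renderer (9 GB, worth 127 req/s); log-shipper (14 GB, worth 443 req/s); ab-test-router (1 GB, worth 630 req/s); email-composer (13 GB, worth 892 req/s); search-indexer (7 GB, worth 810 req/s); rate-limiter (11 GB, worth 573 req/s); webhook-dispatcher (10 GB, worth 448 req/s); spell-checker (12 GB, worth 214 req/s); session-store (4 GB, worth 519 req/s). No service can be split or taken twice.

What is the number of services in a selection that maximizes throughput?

Best achievable throughput is 3872.
For example ab-test-router + email-composer + search-indexer + rate-limiter + webhook-dispatcher + session-store achieves it, using 46 GB.
Any selection reaching 3872 contains exactly 6 services.

6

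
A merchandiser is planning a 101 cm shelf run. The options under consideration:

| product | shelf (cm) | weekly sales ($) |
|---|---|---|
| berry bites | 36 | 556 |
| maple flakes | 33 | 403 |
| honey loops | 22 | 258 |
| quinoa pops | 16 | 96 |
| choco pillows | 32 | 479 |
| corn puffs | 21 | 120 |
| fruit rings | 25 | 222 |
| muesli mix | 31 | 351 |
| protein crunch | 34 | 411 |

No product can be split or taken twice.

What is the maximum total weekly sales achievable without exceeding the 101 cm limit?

Density check — berry bites 15.44, choco pillows 14.97, maple flakes 12.21, protein crunch 12.09 are the best per cm.
Taking berry bites + maple flakes + choco pillows: 101 cm used, 1438 in weekly sales.
Nothing else within 101 cm beats 1438.

1438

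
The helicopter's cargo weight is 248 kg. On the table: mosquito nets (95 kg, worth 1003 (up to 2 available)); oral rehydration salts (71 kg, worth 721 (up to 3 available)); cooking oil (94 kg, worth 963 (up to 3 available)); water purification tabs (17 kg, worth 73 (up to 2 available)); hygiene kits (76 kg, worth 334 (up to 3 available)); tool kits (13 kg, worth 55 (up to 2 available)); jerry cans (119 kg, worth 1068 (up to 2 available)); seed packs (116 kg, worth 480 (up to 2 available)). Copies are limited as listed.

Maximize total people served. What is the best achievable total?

2445

Density check — mosquito nets 10.56, cooking oil 10.24, oral rehydration salts 10.15, jerry cans 8.97 are the best per kg.
Greedy by ratio would take 2×mosquito nets + 2×water purification tabs + tool kits: 237 kg used, total 2207.
The 142 kg tied up in mosquito nets and 2×water purification tabs and tool kits is better spent on 2×oral rehydration salts — total rises to 2445 (237 kg).
Every other selection either busts 248 kg or exceeds an availability limit or fails to beat 2445.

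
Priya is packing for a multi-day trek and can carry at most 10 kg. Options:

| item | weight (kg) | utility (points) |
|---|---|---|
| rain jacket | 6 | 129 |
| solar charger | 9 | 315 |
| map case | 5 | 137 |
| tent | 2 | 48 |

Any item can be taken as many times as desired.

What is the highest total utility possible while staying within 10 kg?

315

Ranking by ratio (utility/kg): solar charger 35.00, map case 27.40, tent 24.00, rain jacket 21.50.
Solar charger uses 9 of the 10 kg and totals 315.
Every other selection either busts 10 kg or fails to beat 315.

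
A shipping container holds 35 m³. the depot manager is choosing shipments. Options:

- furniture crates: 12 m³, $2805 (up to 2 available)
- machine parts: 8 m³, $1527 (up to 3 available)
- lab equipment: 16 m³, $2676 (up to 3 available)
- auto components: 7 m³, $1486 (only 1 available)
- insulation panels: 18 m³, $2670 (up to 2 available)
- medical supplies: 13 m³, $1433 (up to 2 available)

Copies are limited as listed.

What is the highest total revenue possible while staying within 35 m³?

7345

Ranking by ratio (revenue/m³): furniture crates 233.75, auto components 212.29, machine parts 190.88.
Greedy by ratio would take 2×furniture crates + auto components: 31 m³ used, total 7096.
Replace furniture crates with 2×machine parts: the trade gains 249 net, giving 7345 at 35 m³.
Every other selection either busts 35 m³ or exceeds an availability limit or fails to beat 7345.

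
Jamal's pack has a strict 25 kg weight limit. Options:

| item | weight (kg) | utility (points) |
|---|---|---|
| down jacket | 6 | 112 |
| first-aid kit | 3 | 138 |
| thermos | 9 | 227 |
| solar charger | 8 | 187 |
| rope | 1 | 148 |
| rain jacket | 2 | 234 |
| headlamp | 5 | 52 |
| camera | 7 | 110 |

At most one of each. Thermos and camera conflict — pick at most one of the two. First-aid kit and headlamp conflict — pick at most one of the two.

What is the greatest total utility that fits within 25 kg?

934

Taking first-aid kit + thermos + solar charger + rope + rain jacket: 23 kg used, 934 in utility.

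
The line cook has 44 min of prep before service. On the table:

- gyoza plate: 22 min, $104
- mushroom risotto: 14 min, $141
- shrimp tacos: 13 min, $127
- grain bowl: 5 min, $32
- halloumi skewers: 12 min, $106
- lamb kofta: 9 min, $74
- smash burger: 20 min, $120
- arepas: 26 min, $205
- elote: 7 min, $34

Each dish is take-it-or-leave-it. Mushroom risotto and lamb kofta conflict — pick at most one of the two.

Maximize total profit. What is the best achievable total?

Mushroom risotto + shrimp tacos + grain bowl + halloumi skewers uses 44 of the 44 min and totals 406.
An exhaustive check of the 512 subsets confirms 406.

406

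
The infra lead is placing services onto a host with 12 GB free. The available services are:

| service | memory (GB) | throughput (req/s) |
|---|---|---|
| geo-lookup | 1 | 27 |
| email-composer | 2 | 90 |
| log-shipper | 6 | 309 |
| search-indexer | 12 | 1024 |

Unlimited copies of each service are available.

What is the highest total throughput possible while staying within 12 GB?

By throughput per GB: search-indexer 85.33, log-shipper 51.50, email-composer 45.00, geo-lookup 27.00 lead.
Best packing: search-indexer — 12 GB, 1024 total.
That's the maximum — no swap from here does better than 1024.

1024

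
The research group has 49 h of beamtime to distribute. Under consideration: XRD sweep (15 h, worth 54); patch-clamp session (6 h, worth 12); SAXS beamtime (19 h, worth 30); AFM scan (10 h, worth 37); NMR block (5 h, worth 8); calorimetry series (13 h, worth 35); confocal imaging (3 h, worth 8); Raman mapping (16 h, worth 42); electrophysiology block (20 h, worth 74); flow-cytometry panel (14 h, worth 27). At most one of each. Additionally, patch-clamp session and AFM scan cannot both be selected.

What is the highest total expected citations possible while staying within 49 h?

173

The ratio ordering already packs tightly: XRD sweep + AFM scan + confocal imaging + electrophysiology block, 48 h, 173.
The closest alternative, XRD sweep + AFM scan + electrophysiology block, reaches only 165.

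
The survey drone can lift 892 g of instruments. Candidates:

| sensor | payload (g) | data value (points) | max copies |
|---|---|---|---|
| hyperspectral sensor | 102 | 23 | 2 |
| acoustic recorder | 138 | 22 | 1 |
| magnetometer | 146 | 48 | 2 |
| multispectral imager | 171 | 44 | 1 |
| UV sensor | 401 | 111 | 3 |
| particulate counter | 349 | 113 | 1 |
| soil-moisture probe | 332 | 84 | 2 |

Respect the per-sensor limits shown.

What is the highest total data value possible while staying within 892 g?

255

Ranking by ratio (data value/g): magnetometer 0.33, particulate counter 0.32, UV sensor 0.28, multispectral imager 0.26.
Taking the top-ratio sensors first gives 2×magnetometer + multispectral imager + particulate counter for 253 (812 g).
The 171 g tied up in multispectral imager is better spent on 2×hyperspectral sensor — total rises to 255 (845 g).
That's the maximum — no swap from here does better than 255.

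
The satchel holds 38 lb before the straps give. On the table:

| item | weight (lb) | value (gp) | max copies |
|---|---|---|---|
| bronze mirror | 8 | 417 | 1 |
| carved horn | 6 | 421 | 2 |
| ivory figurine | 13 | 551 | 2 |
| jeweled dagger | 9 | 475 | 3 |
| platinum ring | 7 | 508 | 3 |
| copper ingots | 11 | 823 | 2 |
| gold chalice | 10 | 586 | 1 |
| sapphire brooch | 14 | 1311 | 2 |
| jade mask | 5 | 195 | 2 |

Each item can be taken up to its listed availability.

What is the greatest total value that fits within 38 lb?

3208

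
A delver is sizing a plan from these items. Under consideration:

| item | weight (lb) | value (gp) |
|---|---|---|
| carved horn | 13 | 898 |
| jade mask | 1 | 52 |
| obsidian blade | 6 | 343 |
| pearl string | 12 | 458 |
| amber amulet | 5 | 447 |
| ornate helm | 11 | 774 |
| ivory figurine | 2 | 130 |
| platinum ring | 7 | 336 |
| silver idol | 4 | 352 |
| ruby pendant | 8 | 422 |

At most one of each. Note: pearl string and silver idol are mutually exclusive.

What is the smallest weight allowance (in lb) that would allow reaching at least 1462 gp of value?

20

Need the lightest bundle worth ≥ 1462.
carved horn + amber amulet + ivory figurine reaches 1475 using 20 lb.
Below 20 lb the best achievable stays under 1462.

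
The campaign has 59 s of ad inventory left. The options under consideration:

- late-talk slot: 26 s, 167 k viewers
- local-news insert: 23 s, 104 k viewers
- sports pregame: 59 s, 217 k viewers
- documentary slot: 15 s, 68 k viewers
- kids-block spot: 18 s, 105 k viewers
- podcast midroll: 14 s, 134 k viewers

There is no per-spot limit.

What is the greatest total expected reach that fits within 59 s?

536

4×podcast midroll uses 56 of the 59 s and totals 536.
No other feasible combination exceeds 536.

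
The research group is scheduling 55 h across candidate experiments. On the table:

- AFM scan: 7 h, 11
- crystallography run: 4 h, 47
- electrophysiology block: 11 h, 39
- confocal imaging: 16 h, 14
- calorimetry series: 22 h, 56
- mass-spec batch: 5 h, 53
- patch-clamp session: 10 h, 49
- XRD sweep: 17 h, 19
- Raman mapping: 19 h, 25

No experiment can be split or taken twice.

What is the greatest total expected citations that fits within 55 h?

244

Crystallography run + electrophysiology block + calorimetry series + mass-spec batch + patch-clamp session uses 52 of the 55 h and totals 244.
Runner-up AFM scan + crystallography run + electrophysiology block + mass-spec batch + patch-clamp session + XRD sweep tops out at 218.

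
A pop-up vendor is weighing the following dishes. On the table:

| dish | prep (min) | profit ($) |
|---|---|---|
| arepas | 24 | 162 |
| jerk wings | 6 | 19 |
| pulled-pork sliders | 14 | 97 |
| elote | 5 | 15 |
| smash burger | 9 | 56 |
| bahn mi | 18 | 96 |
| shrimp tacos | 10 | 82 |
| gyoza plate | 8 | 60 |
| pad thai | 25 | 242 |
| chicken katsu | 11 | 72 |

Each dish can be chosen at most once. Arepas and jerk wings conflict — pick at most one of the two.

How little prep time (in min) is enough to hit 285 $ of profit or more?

33

Look for the lowest-prep combination reaching 285.
Taking gyoza plate + pad thai gives 302 (≥ 285) for 33 min.
Any bundle with less than 33 min falls short of 285.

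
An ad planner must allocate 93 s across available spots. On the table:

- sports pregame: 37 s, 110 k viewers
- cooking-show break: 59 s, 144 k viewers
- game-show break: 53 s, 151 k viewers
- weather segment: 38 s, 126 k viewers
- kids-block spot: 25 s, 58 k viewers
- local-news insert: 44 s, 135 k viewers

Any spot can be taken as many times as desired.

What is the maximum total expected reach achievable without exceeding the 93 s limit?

277

Greedy by ratio would take 2×weather segment: 76 s used, total 252.
Replace weather segment with game-show break: the trade gains 25 net, giving 277 at 91 s.
Nothing else within 93 s beats 277.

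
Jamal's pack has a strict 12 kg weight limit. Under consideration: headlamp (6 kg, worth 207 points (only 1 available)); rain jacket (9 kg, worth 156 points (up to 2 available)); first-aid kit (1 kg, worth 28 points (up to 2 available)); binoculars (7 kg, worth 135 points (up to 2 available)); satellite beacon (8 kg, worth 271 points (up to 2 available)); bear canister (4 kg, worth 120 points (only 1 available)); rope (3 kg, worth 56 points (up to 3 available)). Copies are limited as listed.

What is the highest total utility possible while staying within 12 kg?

391

Greedy by ratio would take headlamp + 2×first-aid kit + bear canister: 12 kg used, total 383.
The 8 kg tied up in headlamp and 2×first-aid kit is better spent on satellite beacon — total rises to 391 (12 kg).
Every other selection either busts 12 kg or exceeds an availability limit or fails to beat 391.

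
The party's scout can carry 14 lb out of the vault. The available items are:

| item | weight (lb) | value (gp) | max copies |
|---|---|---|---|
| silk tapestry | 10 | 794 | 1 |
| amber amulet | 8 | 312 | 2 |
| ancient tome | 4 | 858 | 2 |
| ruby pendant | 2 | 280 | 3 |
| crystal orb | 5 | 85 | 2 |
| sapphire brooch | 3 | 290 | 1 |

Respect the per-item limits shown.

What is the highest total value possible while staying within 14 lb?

2556

Density check — ancient tome 214.50, ruby pendant 140.00, sapphire brooch 96.67 are the best per lb.
2×ancient tome + 3×ruby pendant uses 14 of the 14 lb and totals 2556.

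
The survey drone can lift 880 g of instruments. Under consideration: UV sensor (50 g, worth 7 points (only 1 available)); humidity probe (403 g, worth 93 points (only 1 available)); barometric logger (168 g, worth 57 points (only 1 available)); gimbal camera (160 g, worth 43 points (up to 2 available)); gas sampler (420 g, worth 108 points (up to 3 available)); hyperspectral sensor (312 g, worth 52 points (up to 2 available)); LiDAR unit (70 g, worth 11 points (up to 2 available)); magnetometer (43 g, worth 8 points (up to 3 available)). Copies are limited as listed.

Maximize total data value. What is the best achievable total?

Taking the top-ratio sensors first gives UV sensor + barometric logger + 2×gimbal camera + 2×LiDAR unit + 3×magnetometer for 196 (807 g).
Dropping UV sensor and gimbal camera and 2×LiDAR unit frees 350 g; slotting in gas sampler (420 g) lifts the total to 232 at 877 g.
That's the maximum — no swap from here does better than 232.

232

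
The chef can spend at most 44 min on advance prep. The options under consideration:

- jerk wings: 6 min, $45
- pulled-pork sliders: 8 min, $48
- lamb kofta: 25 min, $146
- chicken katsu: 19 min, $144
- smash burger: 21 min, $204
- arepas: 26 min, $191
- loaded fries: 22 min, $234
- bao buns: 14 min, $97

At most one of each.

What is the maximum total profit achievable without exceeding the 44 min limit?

Density check — loaded fries 10.64, smash burger 9.71, chicken katsu 7.58 are the best per min.
Smash burger + loaded fries uses 43 of the 44 min and totals 438.

438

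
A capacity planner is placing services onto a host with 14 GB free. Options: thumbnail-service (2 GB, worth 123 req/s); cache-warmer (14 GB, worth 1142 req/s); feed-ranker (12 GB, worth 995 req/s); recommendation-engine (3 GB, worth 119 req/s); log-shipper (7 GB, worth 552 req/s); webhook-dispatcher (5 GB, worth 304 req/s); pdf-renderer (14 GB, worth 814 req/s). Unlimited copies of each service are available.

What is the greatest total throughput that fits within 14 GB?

1142

By throughput per GB: feed-ranker 82.92, cache-warmer 81.57, log-shipper 78.86 lead.
Taking the top-ratio services first gives thumbnail-service + feed-ranker for 1118 (14 GB).
Dropping thumbnail-service and feed-ranker frees 14 GB; slotting in cache-warmer (14 GB) lifts the total to 1142 at 14 GB.
No other feasible combination exceeds 1142.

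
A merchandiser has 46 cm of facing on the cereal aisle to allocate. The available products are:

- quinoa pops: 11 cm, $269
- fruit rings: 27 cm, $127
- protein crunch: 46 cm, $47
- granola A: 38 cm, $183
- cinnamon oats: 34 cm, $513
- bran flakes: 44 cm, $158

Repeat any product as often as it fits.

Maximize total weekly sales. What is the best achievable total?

Taking 4×quinoa pops: 44 cm used, 1076 in weekly sales.

1076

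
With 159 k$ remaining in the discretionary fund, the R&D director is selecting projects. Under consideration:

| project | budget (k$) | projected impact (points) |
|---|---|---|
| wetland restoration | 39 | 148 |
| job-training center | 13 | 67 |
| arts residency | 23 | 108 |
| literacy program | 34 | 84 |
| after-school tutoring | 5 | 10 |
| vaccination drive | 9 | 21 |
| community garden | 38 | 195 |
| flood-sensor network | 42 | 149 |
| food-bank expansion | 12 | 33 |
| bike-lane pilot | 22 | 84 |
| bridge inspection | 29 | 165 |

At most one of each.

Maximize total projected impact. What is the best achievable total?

The ratio heuristic lands on job-training center + arts residency + after-school tutoring + vaccination drive + community garden + food-bank expansion + bike-lane pilot + bridge inspection (683) but leaves 8 k$ idle.
The 31 k$ tied up in vaccination drive and bike-lane pilot is better spent on wetland restoration — total rises to 726 (159 k$).
The closest alternative, job-training center + arts residency + community garden + flood-sensor network + food-bank expansion + bridge inspection, reaches only 717.

726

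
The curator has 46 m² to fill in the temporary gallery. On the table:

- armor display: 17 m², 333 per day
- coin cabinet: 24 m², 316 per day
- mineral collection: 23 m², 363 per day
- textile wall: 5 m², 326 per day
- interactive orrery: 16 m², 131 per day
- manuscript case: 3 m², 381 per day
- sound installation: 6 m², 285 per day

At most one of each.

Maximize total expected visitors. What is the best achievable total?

1355

The ratio heuristic lands on armor display + textile wall + manuscript case + sound installation (1325) but leaves 15 m² idle.
Dropping armor display frees 17 m²; slotting in mineral collection (23 m²) lifts the total to 1355 at 37 m².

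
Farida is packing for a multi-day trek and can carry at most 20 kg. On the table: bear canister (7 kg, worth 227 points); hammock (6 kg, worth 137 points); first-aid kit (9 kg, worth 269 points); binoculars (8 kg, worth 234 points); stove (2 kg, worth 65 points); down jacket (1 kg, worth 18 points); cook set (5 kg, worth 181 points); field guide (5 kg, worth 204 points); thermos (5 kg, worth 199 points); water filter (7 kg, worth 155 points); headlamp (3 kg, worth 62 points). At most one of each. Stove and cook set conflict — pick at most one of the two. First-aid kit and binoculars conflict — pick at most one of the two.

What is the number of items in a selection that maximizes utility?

5

The maximum utility within 20 kg is 713.
bear canister + stove + down jacket + field guide + thermos hits 713 at 20 kg.
Every optimal selection uses 5 items.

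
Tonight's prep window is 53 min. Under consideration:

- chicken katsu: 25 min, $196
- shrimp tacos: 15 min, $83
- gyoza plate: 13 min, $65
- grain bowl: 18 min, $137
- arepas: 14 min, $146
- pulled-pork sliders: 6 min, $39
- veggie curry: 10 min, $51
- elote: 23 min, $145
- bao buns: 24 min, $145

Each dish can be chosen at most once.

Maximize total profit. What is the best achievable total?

Ranking by ratio (profit/min): arepas 10.43, chicken katsu 7.84, grain bowl 7.61, pulled-pork sliders 6.50.
Greedy by ratio would take chicken katsu + arepas + pulled-pork sliders: 45 min used, total 381.
Replace pulled-pork sliders with gyoza plate: the trade gains 26 net, giving 407 at 52 min.
An exhaustive check of the 512 subsets confirms 407.

407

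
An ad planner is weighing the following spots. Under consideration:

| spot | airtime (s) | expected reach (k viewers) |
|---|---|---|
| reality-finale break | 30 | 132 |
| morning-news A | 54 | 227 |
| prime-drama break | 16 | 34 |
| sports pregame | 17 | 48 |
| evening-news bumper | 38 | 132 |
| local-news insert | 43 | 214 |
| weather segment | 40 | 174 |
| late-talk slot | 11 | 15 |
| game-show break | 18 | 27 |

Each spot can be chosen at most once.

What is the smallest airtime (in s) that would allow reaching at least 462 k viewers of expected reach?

111

Minimise s subject to total expected reach ≥ 462.
reality-finale break + evening-news bumper + local-news insert: 478 expected reach at 111 s.
No combination under 111 s hits 462.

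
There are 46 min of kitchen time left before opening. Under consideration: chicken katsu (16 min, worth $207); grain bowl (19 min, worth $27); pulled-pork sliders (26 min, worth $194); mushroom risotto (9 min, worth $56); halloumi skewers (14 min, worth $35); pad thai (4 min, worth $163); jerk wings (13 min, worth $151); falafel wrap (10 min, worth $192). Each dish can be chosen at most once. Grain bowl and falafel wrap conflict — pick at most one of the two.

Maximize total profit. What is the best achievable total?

Taking chicken katsu + pad thai + jerk wings + falafel wrap: 43 min used, 713 in profit.
Next best is chicken katsu + mushroom risotto + pad thai + falafel wrap at 618 (39 min) — short by 95.

713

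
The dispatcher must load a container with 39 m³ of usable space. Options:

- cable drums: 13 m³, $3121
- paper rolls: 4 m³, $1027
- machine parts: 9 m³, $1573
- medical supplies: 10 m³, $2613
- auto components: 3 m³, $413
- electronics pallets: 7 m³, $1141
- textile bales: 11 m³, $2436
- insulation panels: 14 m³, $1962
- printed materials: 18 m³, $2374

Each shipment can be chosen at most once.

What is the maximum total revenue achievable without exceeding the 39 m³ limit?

Best packing: cable drums + paper rolls + medical supplies + textile bales — 38 m³, 9197 total.
An exhaustive check of the 512 subsets confirms 9197.

9197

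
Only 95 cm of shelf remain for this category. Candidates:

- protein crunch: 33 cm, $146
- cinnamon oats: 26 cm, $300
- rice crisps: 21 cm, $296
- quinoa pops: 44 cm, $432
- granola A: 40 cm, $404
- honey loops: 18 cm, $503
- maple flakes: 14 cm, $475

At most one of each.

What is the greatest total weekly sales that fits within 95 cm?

1678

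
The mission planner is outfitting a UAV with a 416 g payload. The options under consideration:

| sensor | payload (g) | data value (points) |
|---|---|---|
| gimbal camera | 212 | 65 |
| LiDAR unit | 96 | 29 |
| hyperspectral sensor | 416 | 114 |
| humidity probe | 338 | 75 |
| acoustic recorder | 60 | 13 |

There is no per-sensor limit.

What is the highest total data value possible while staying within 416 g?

Gimbal camera + 2×LiDAR unit uses 404 of the 416 g and totals 123.
The spare 12 g is too small for any remaining sensor, and no exchange beats 123.

123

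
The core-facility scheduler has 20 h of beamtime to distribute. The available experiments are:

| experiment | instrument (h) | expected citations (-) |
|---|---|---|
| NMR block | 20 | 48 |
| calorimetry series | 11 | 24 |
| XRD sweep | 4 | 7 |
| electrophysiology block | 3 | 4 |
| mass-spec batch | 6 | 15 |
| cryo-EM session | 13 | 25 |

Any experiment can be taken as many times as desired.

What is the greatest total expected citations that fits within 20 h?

48

By expected citations per h: mass-spec batch 2.50, NMR block 2.40, calorimetry series 2.18 lead.
Filling by ratio: 3×mass-spec batch for 45, with 2 h left unused.
Dropping 3×mass-spec batch frees 18 h; slotting in NMR block (20 h) lifts the total to 48 at 20 h.
That's the maximum — no swap from here does better than 48.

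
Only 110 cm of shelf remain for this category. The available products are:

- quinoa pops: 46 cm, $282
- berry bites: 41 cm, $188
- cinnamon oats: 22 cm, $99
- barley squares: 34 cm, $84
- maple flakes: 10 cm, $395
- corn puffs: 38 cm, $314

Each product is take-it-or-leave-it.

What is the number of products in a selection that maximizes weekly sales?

3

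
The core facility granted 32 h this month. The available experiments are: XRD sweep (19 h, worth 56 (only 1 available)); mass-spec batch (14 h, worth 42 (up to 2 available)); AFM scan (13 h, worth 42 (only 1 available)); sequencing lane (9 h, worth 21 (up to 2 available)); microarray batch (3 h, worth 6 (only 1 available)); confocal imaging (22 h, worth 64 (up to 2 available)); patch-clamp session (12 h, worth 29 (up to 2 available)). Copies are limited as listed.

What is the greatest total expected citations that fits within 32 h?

Filling by ratio: mass-spec batch + AFM scan + microarray batch for 90, with 2 h left unused.
The 17 h tied up in mass-spec batch and microarray batch is better spent on XRD sweep — total rises to 98 (32 h).

98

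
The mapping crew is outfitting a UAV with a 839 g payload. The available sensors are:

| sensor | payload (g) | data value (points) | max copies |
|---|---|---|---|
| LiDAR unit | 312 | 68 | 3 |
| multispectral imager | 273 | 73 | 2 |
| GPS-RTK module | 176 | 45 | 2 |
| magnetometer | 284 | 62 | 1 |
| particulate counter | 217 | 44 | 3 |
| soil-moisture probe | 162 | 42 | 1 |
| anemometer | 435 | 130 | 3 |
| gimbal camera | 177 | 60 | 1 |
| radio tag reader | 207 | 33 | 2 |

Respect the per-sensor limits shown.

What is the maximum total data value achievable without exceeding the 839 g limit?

235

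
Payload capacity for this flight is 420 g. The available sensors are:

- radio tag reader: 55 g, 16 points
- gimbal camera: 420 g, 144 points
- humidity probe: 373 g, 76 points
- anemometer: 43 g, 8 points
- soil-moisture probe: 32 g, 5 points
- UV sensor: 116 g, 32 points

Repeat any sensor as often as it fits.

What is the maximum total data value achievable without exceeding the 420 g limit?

144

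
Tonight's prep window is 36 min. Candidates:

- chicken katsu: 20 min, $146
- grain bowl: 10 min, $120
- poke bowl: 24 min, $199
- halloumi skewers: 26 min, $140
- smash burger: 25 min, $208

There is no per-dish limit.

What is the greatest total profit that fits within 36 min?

Best packing: 3×grain bowl — 30 min, 360 total.
No other feasible combination exceeds 360.

360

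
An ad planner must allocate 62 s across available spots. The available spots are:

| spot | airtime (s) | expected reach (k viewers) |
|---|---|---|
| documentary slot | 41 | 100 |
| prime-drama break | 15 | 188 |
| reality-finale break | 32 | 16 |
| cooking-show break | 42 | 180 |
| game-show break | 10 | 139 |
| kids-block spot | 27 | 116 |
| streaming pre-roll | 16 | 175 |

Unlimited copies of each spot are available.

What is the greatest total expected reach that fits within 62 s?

834

Best packing: 6×game-show break — 60 s, 834 total.
The spare 2 s is too small for any remaining spot, and no exchange beats 834.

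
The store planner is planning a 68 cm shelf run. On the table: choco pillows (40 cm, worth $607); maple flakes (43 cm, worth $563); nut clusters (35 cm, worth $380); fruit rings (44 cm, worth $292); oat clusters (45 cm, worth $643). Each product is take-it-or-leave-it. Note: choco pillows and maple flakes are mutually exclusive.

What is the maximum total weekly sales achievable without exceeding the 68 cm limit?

The ratio heuristic lands on choco pillows (607) but leaves 28 cm idle.
Replace choco pillows with oat clusters: the trade gains 36 net, giving 643 at 45 cm.
That's the maximum — no feasible swap from here does better than 643.

643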